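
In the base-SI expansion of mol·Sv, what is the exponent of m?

Sv = J/kg (equivalent dose = energy per mass),
    = m²·s⁻².
Combining: mol·Sv = mol · (m²·s⁻²) = m²·s⁻²·mol.
The exponent of m is 2.

2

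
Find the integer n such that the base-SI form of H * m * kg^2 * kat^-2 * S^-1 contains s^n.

H = kg·m²·s⁻²·A⁻².
kat = s⁻¹·mol.
So kat⁻² = s²·mol⁻².
S = kg⁻¹·m⁻²·s³·A².
So S⁻¹ = kg·m²·s⁻³·A⁻².
Combining: H·m·kg²·kat⁻²·S⁻¹ = (kg·m²·s⁻²·A⁻²) · m · kg² · (s²·mol⁻²) · (kg·m²·s⁻³·A⁻²) = kg⁴·m⁵·s⁻³·A⁻⁴·mol⁻².
The exponent of s is -3.

-3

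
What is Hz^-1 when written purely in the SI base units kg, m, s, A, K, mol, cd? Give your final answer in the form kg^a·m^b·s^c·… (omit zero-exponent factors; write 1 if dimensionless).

s

Hz = s⁻¹.
So Hz⁻¹ = s.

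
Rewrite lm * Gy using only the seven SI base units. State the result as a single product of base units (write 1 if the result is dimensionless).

m²·s⁻²·cd

lm = cd·sr = cd (luminous flux; sr is dimensionless).
Gy = J/kg (absorbed dose = energy per mass),
    = m²·s⁻².
Combining: lm·Gy = cd · (m²·s⁻²) = m²·s⁻²·cd.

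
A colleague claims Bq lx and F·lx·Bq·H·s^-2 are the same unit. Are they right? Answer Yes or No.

Yes

Left side:
  Bq = 1/s = s⁻¹ (activity is decays per second).
  lx = lm/m² (illuminance = luminous flux per area),
      = m⁻²·cd.
  Combining: Bq·lx = s⁻¹ · (m⁻²·cd) = m⁻²·s⁻¹·cd.
Right side:
  F = C/V (capacitance = charge per voltage),
      = A·s/(kg·m²·s⁻³·A⁻¹) (substituting C and V),
      = kg⁻¹·m⁻²·s⁴·A².
  lx = lm/m² (illuminance = luminous flux per area),
      = m⁻²·cd.
  Bq = 1/s = s⁻¹ (activity is decays per second).
  H = Wb/A (inductance = flux per current),
      = kg·m²·s⁻²·A⁻².
  Combining: F·lx·Bq·H·s⁻² = (kg⁻¹·m⁻²·s⁴·A²) · (m⁻²·cd) · s⁻¹ · (kg·m²·s⁻²·A⁻²) · s⁻² = m⁻²·s⁻¹·cd.
Both reduce to m⁻²·s⁻¹·cd.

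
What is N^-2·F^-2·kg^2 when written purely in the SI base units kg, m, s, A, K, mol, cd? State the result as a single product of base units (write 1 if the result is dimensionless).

N = kg·m/s² = kg·m·s⁻² (force = mass × acceleration).
So N⁻² = kg⁻²·m⁻²·s⁴.
F = C/V (capacitance = charge per voltage),
    = A·s/(kg·m²·s⁻³·A⁻¹) (substituting C and V),
    = kg⁻¹·m⁻²·s⁴·A².
So F⁻² = kg²·m⁴·s⁻⁸·A⁻⁴.
Combining: N⁻²·F⁻²·kg² = (kg⁻²·m⁻²·s⁴) · (kg²·m⁴·s⁻⁸·A⁻⁴) · kg² = kg²·m²·s⁻⁴·A⁻⁴.

kg²·m²·s⁻⁴·A⁻⁴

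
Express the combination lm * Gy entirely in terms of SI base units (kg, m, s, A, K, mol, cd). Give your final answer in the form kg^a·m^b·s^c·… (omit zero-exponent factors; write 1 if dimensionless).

lm = cd·sr = cd (luminous flux; sr is dimensionless).
Gy = J/kg (absorbed dose = energy per mass),
    = m²·s⁻².
Combining: lm·Gy = cd · (m²·s⁻²) = m²·s⁻²·cd.

m²·s⁻²·cd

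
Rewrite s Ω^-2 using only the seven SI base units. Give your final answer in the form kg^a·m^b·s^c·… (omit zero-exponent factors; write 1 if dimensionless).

Ω = kg·m²·s⁻³·A⁻².
So Ω⁻² = kg⁻²·m⁻⁴·s⁶·A⁴.
Combining: s·Ω⁻² = s · (kg⁻²·m⁻⁴·s⁶·A⁴) = kg⁻²·m⁻⁴·s⁷·A⁴.

kg⁻²·m⁻⁴·s⁷·A⁴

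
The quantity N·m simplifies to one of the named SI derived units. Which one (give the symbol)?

N = kg·m·s⁻².
Combining: N·m = (kg·m·s⁻²) · m = kg·m²·s⁻².
kg·m²·s⁻² is the base-SI form of the joule.

J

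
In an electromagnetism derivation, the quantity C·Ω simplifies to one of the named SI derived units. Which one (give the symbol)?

C = A·s = s·A (charge = current × time).
Ω = V/A (resistance = voltage per current),
    = kg·m²·s⁻³·A⁻².
Combining: C·Ω = (s·A) · (kg·m²·s⁻³·A⁻²) = kg·m²·s⁻²·A⁻¹.
kg·m²·s⁻²·A⁻¹ is the base-SI form of the weber.

Wb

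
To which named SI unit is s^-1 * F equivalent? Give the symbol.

S

F = kg⁻¹·m⁻²·s⁴·A².
Combining: s⁻¹·F = s⁻¹ · (kg⁻¹·m⁻²·s⁴·A²) = kg⁻¹·m⁻²·s³·A².
kg⁻¹·m⁻²·s³·A² is the base-SI form of the siemens.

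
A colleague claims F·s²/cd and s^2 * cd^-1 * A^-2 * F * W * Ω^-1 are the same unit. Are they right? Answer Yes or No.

Left side:
  F = C/V (capacitance = charge per voltage),
      = A·s/(kg·m²·s⁻³·A⁻¹) (substituting C and V),
      = kg⁻¹·m⁻²·s⁴·A².
  Combining: F·cd⁻¹·s² = (kg⁻¹·m⁻²·s⁴·A²) · cd⁻¹ · s² = kg⁻¹·m⁻²·s⁶·A²·cd⁻¹.
Right side:
  F = kg⁻¹·m⁻²·s⁴·A².
  W = kg·m²·s⁻³.
  Ω = kg·m²·s⁻³·A⁻².
  So Ω⁻¹ = kg⁻¹·m⁻²·s³·A².
  Combining: s²·cd⁻¹·A⁻²·F·W·Ω⁻¹ = s² · cd⁻¹ · A⁻² · (kg⁻¹·m⁻²·s⁴·A²) · (kg·m²·s⁻³) · (kg⁻¹·m⁻²·s³·A²) = kg⁻¹·m⁻²·s⁶·A²·cd⁻¹.
Both reduce to kg⁻¹·m⁻²·s⁶·A²·cd⁻¹.

Yes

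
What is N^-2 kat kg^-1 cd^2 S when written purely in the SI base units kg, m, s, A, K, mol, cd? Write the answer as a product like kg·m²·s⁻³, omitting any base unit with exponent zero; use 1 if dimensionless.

N = kg·m/s² = kg·m·s⁻² (force = mass × acceleration).
So N⁻² = kg⁻²·m⁻²·s⁴.
kat = mol/s = s⁻¹·mol (catalytic activity).
S = 1/Ω (conductance is reciprocal resistance),
    = kg⁻¹·m⁻²·s³·A².
Combining: N⁻²·kat·kg⁻¹·cd²·S = (kg⁻²·m⁻²·s⁴) · (s⁻¹·mol) · kg⁻¹ · cd² · (kg⁻¹·m⁻²·s³·A²) = kg⁻⁴·m⁻⁴·s⁶·A²·mol·cd².

kg⁻⁴·m⁻⁴·s⁶·A²·mol·cd²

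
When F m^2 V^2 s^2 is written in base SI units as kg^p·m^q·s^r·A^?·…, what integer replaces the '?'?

0

F = kg⁻¹·m⁻²·s⁴·A².
V = kg·m²·s⁻³·A⁻¹.
So V² = kg²·m⁴·s⁻⁶·A⁻².
Combining: F·m²·V²·s² = (kg⁻¹·m⁻²·s⁴·A²) · m² · (kg²·m⁴·s⁻⁶·A⁻²) · s² = kg·m⁴.
The exponent of A is 0.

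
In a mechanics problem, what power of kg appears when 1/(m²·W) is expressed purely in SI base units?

W = kg·m²·s⁻³.
So W⁻¹ = kg⁻¹·m⁻²·s³.
Combining: m⁻²·W⁻¹ = m⁻² · (kg⁻¹·m⁻²·s³) = kg⁻¹·m⁻⁴·s³.
The exponent of kg is -1.

-1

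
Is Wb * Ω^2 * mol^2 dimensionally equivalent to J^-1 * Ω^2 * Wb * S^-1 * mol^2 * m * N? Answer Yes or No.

No

Left side:
  Wb = kg·m²·s⁻²·A⁻¹.
  Ω = kg·m²·s⁻³·A⁻².
  So Ω² = kg²·m⁴·s⁻⁶·A⁻⁴.
  Combining: Wb·Ω²·mol² = (kg·m²·s⁻²·A⁻¹) · (kg²·m⁴·s⁻⁶·A⁻⁴) · mol² = kg³·m⁶·s⁻⁸·A⁻⁵·mol².
Right side:
  J = kg·m²·s⁻².
  So J⁻¹ = kg⁻¹·m⁻²·s².
  Ω = kg·m²·s⁻³·A⁻².
  So Ω² = kg²·m⁴·s⁻⁶·A⁻⁴.
  Wb = kg·m²·s⁻²·A⁻¹.
  S = kg⁻¹·m⁻²·s³·A².
  So S⁻¹ = kg·m²·s⁻³·A⁻².
  N = kg·m·s⁻².
  Combining: J⁻¹·Ω²·Wb·S⁻¹·mol²·m·N = (kg⁻¹·m⁻²·s²) · (kg²·m⁴·s⁻⁶·A⁻⁴) · (kg·m²·s⁻²·A⁻¹) · (kg·m²·s⁻³·A⁻²) · mol² · m · (kg·m·s⁻²) = kg⁴·m⁸·s⁻¹¹·A⁻⁷·mol².
Left is kg³·m⁶·s⁻⁸·A⁻⁵·mol²; right is kg⁴·m⁸·s⁻¹¹·A⁻⁷·mol² — different.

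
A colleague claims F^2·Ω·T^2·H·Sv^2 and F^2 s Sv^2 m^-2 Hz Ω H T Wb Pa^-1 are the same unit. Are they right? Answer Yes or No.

Left side:
  F = kg⁻¹·m⁻²·s⁴·A².
  So F² = kg⁻²·m⁻⁴·s⁸·A⁴.
  Ω = kg·m²·s⁻³·A⁻².
  T = kg·s⁻²·A⁻¹.
  So T² = kg²·s⁻⁴·A⁻².
  H = kg·m²·s⁻²·A⁻².
  Sv = m²·s⁻².
  So Sv² = m⁴·s⁻⁴.
  Combining: F²·Ω·T²·H·Sv² = (kg⁻²·m⁻⁴·s⁸·A⁴) · (kg·m²·s⁻³·A⁻²) · (kg²·s⁻⁴·A⁻²) · (kg·m²·s⁻²·A⁻²) · (m⁴·s⁻⁴) = kg²·m⁴·s⁻⁵·A⁻².
Right side:
  F = C/V (capacitance = charge per voltage),
      = A·s/(kg·m²·s⁻³·A⁻¹) (substituting C and V),
      = kg⁻¹·m⁻²·s⁴·A².
  So F² = kg⁻²·m⁻⁴·s⁸·A⁴.
  Sv = J/kg (equivalent dose = energy per mass),
      = m²·s⁻².
  So Sv² = m⁴·s⁻⁴.
  Hz = 1/s = s⁻¹ (frequency is cycles per second).
  Ω = V/A (resistance = voltage per current),
      = kg·m²·s⁻³·A⁻².
  H = Wb/A (inductance = flux per current),
      = kg·m²·s⁻²·A⁻².
  T = Wb/m² (flux density = flux per area),
      = kg·s⁻²·A⁻¹.
  Wb = V·s (flux: a volt is a weber per second),
      = kg·m²·s⁻²·A⁻¹.
  Pa = N/m² (pressure = force per area),
      = kg·m⁻¹·s⁻².
  So Pa⁻¹ = kg⁻¹·m·s².
  Combining: F²·s·Sv²·m⁻²·Hz·Ω·H·T·Wb·Pa⁻¹ = (kg⁻²·m⁻⁴·s⁸·A⁴) · s · (m⁴·s⁻⁴) · m⁻² · s⁻¹ · (kg·m²·s⁻³·A⁻²) · (kg·m²·s⁻²·A⁻²) · (kg·s⁻²·A⁻¹) · (kg·m²·s⁻²·A⁻¹) · (kg⁻¹·m·s²) = kg·m⁵·s⁻³·A⁻².
Left is kg²·m⁴·s⁻⁵·A⁻²; right is kg·m⁵·s⁻³·A⁻² — different.

No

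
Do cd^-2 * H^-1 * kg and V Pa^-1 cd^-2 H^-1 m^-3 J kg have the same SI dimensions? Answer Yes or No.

Left side:
  H = kg·m²·s⁻²·A⁻².
  So H⁻¹ = kg⁻¹·m⁻²·s²·A².
  Combining: cd⁻²·H⁻¹·kg = cd⁻² · (kg⁻¹·m⁻²·s²·A²) · kg = m⁻²·s²·A²·cd⁻².
Right side:
  V = kg·m²·s⁻³·A⁻¹.
  Pa = kg·m⁻¹·s⁻².
  So Pa⁻¹ = kg⁻¹·m·s².
  H = kg·m²·s⁻²·A⁻².
  So H⁻¹ = kg⁻¹·m⁻²·s²·A².
  J = kg·m²·s⁻².
  Combining: V·Pa⁻¹·cd⁻²·H⁻¹·m⁻³·J·kg = (kg·m²·s⁻³·A⁻¹) · (kg⁻¹·m·s²) · cd⁻² · (kg⁻¹·m⁻²·s²·A²) · m⁻³ · (kg·m²·s⁻²) · kg = kg·s⁻¹·A·cd⁻².
Left is m⁻²·s²·A²·cd⁻²; right is kg·s⁻¹·A·cd⁻² — different.

No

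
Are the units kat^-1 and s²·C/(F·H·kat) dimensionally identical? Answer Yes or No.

Left side:
  kat = mol/s = s⁻¹·mol (catalytic activity).
  So kat⁻¹ = s·mol⁻¹.
Right side:
  C = s·A.
  F = kg⁻¹·m⁻²·s⁴·A².
  So F⁻¹ = kg·m²·s⁻⁴·A⁻².
  H = kg·m²·s⁻²·A⁻².
  So H⁻¹ = kg⁻¹·m⁻²·s²·A².
  kat = s⁻¹·mol.
  So kat⁻¹ = s·mol⁻¹.
  Combining: s²·C·F⁻¹·H⁻¹·kat⁻¹ = s² · (s·A) · (kg·m²·s⁻⁴·A⁻²) · (kg⁻¹·m⁻²·s²·A²) · (s·mol⁻¹) = s²·A·mol⁻¹.
Left is s·mol⁻¹; right is s²·A·mol⁻¹ — different.

No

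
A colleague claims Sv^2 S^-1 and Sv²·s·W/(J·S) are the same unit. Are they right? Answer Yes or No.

Left side:
  Sv = m²·s⁻².
  So Sv² = m⁴·s⁻⁴.
  S = kg⁻¹·m⁻²·s³·A².
  So S⁻¹ = kg·m²·s⁻³·A⁻².
  Combining: Sv²·S⁻¹ = (m⁴·s⁻⁴) · (kg·m²·s⁻³·A⁻²) = kg·m⁶·s⁻⁷·A⁻².
Right side:
  J = N·m (work = force × distance),
      = kg·m²·s⁻².
  So J⁻¹ = kg⁻¹·m⁻²·s².
  Sv = J/kg (equivalent dose = energy per mass),
      = m²·s⁻².
  So Sv² = m⁴·s⁻⁴.
  W = J/s (power = energy per time),
      = kg·m²·s⁻³.
  S = 1/Ω (conductance is reciprocal resistance),
      = kg⁻¹·m⁻²·s³·A².
  So S⁻¹ = kg·m²·s⁻³·A⁻².
  Combining: J⁻¹·Sv²·s·W·S⁻¹ = (kg⁻¹·m⁻²·s²) · (m⁴·s⁻⁴) · s · (kg·m²·s⁻³) · (kg·m²·s⁻³·A⁻²) = kg·m⁶·s⁻⁷·A⁻².
Both reduce to kg·m⁶·s⁻⁷·A⁻².

Yes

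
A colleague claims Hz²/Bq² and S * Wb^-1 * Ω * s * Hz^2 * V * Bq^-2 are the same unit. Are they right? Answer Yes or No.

Left side:
  Bq = s⁻¹.
  So Bq⁻² = s².
  Hz = s⁻¹.
  So Hz² = s⁻².
  Combining: Bq⁻²·Hz² = s² · s⁻² = 1.
Right side:
  S = kg⁻¹·m⁻²·s³·A².
  Wb = kg·m²·s⁻²·A⁻¹.
  So Wb⁻¹ = kg⁻¹·m⁻²·s²·A.
  Ω = kg·m²·s⁻³·A⁻².
  Hz = s⁻¹.
  So Hz² = s⁻².
  V = kg·m²·s⁻³·A⁻¹.
  Bq = s⁻¹.
  So Bq⁻² = s².
  Combining: S·Wb⁻¹·Ω·s·Hz²·V·Bq⁻² = (kg⁻¹·m⁻²·s³·A²) · (kg⁻¹·m⁻²·s²·A) · (kg·m²·s⁻³·A⁻²) · s · s⁻² · (kg·m²·s⁻³·A⁻¹) · s² = 1.
Both reduce to 1.

Yes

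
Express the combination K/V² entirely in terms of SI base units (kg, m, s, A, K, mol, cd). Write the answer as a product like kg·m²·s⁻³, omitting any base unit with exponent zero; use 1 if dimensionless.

V = W/A (potential = power per current),
    = kg·m²·s⁻³·A⁻¹.
So V⁻² = kg⁻²·m⁻⁴·s⁶·A².
Combining: K·V⁻² = K · (kg⁻²·m⁻⁴·s⁶·A²) = kg⁻²·m⁻⁴·s⁶·A²·K.

kg⁻²·m⁻⁴·s⁶·A²·K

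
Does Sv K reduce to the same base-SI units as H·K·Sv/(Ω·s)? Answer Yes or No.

Left side:
  Sv = m²·s⁻².
  Combining: Sv·K = (m²·s⁻²) · K = m²·s⁻²·K.
Right side:
  Ω = V/A (resistance = voltage per current),
      = kg·m²·s⁻³·A⁻².
  So Ω⁻¹ = kg⁻¹·m⁻²·s³·A².
  H = Wb/A (inductance = flux per current),
      = kg·m²·s⁻²·A⁻².
  Sv = J/kg (equivalent dose = energy per mass),
      = m²·s⁻².
  Combining: Ω⁻¹·H·K·Sv·s⁻¹ = (kg⁻¹·m⁻²·s³·A²) · (kg·m²·s⁻²·A⁻²) · K · (m²·s⁻²) · s⁻¹ = m²·s⁻²·K.
Both reduce to m²·s⁻²·K.

Yes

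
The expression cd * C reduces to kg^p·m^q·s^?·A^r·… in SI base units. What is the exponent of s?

C = A·s = s·A (charge = current × time).
Combining: cd·C = cd · (s·A) = s·A·cd.
The exponent of s is 1.

1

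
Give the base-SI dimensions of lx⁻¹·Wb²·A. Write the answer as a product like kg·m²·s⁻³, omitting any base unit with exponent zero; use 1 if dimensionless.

kg²·m⁶·s⁻⁴·A⁻¹·cd⁻¹

lx = m⁻²·cd.
So lx⁻¹ = m²·cd⁻¹.
Wb = kg·m²·s⁻²·A⁻¹.
So Wb² = kg²·m⁴·s⁻⁴·A⁻².
Combining: lx⁻¹·Wb²·A = (m²·cd⁻¹) · (kg²·m⁴·s⁻⁴·A⁻²) · A = kg²·m⁶·s⁻⁴·A⁻¹·cd⁻¹.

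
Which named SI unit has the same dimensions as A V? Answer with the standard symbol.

W

V = W/A (potential = power per current),
    = kg·m²·s⁻³·A⁻¹.
Combining: A·V = A · (kg·m²·s⁻³·A⁻¹) = kg·m²·s⁻³.
kg·m²·s⁻³ is the base-SI form of the watt.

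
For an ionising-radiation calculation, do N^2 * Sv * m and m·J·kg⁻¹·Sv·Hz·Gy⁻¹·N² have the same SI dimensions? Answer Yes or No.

No

Left side:
  N = kg·m/s² = kg·m·s⁻² (force = mass × acceleration).
  So N² = kg²·m²·s⁻⁴.
  Sv = J/kg (equivalent dose = energy per mass),
      = m²·s⁻².
  Combining: N²·Sv·m = (kg²·m²·s⁻⁴) · (m²·s⁻²) · m = kg²·m⁵·s⁻⁶.
Right side:
  J = N·m (work = force × distance),
      = kg·m²·s⁻².
  Sv = J/kg (equivalent dose = energy per mass),
      = m²·s⁻².
  Hz = 1/s = s⁻¹ (frequency is cycles per second).
  Gy = J/kg (absorbed dose = energy per mass),
      = m²·s⁻².
  So Gy⁻¹ = m⁻²·s².
  N = kg·m/s² = kg·m·s⁻² (force = mass × acceleration).
  So N² = kg²·m²·s⁻⁴.
  Combining: m·J·kg⁻¹·Sv·Hz·Gy⁻¹·N² = m · (kg·m²·s⁻²) · kg⁻¹ · (m²·s⁻²) · s⁻¹ · (m⁻²·s²) · (kg²·m²·s⁻⁴) = kg²·m⁵·s⁻⁷.
Left is kg²·m⁵·s⁻⁶; right is kg²·m⁵·s⁻⁷ — different.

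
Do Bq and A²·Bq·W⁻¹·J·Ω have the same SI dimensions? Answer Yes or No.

No

Left side:
  Bq = 1/s = s⁻¹ (activity is decays per second).
Right side:
  Bq = s⁻¹.
  W = kg·m²·s⁻³.
  So W⁻¹ = kg⁻¹·m⁻²·s³.
  J = kg·m²·s⁻².
  Ω = kg·m²·s⁻³·A⁻².
  Combining: A²·Bq·W⁻¹·J·Ω = A² · s⁻¹ · (kg⁻¹·m⁻²·s³) · (kg·m²·s⁻²) · (kg·m²·s⁻³·A⁻²) = kg·m²·s⁻³.
Left is s⁻¹; right is kg·m²·s⁻³ — different.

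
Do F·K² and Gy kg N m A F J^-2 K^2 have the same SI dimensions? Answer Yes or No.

Left side:
  F = kg⁻¹·m⁻²·s⁴·A².
  Combining: F·K² = (kg⁻¹·m⁻²·s⁴·A²) · K² = kg⁻¹·m⁻²·s⁴·A²·K².
Right side:
  Gy = m²·s⁻².
  N = kg·m·s⁻².
  F = kg⁻¹·m⁻²·s⁴·A².
  J = kg·m²·s⁻².
  So J⁻² = kg⁻²·m⁻⁴·s⁴.
  Combining: Gy·kg·N·m·A·F·J⁻²·K² = (m²·s⁻²) · kg · (kg·m·s⁻²) · m · A · (kg⁻¹·m⁻²·s⁴·A²) · (kg⁻²·m⁻⁴·s⁴) · K² = kg⁻¹·m⁻²·s⁴·A³·K².
Left is kg⁻¹·m⁻²·s⁴·A²·K²; right is kg⁻¹·m⁻²·s⁴·A³·K² — different.

No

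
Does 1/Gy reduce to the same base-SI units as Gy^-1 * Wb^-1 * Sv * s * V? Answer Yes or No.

Left side:
  Gy = m²·s⁻².
  So Gy⁻¹ = m⁻²·s².
Right side:
  Gy = m²·s⁻².
  So Gy⁻¹ = m⁻²·s².
  Wb = kg·m²·s⁻²·A⁻¹.
  So Wb⁻¹ = kg⁻¹·m⁻²·s²·A.
  Sv = m²·s⁻².
  V = kg·m²·s⁻³·A⁻¹.
  Combining: Gy⁻¹·Wb⁻¹·Sv·s·V = (m⁻²·s²) · (kg⁻¹·m⁻²·s²·A) · (m²·s⁻²) · s · (kg·m²·s⁻³·A⁻¹) = 1.
Left is m⁻²·s²; right is 1 — different.

No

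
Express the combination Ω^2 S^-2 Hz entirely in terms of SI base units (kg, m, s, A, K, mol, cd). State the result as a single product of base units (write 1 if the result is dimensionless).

kg⁴·m⁸·s⁻¹³·A⁻⁸

Ω = kg·m²·s⁻³·A⁻².
So Ω² = kg²·m⁴·s⁻⁶·A⁻⁴.
S = kg⁻¹·m⁻²·s³·A².
So S⁻² = kg²·m⁴·s⁻⁶·A⁻⁴.
Hz = s⁻¹.
Combining: Ω²·S⁻²·Hz = (kg²·m⁴·s⁻⁶·A⁻⁴) · (kg²·m⁴·s⁻⁶·A⁻⁴) · s⁻¹ = kg⁴·m⁸·s⁻¹³·A⁻⁸.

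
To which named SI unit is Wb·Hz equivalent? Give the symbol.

V

Wb = V·s (flux: a volt is a weber per second),
    = kg·m²·s⁻²·A⁻¹.
Hz = 1/s = s⁻¹ (frequency is cycles per second).
Combining: Wb·Hz = (kg·m²·s⁻²·A⁻¹) · s⁻¹ = kg·m²·s⁻³·A⁻¹.
kg·m²·s⁻³·A⁻¹ is the base-SI form of the volt.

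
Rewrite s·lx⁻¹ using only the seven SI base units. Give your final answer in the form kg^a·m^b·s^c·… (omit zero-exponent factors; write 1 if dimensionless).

m²·s·cd⁻¹

lx = lm/m² (illuminance = luminous flux per area),
    = m⁻²·cd.
So lx⁻¹ = m²·cd⁻¹.
Combining: s·lx⁻¹ = s · (m²·cd⁻¹) = m²·s·cd⁻¹.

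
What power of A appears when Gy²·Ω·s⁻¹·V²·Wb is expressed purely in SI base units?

Gy = m²·s⁻².
So Gy² = m⁴·s⁻⁴.
Ω = kg·m²·s⁻³·A⁻².
V = kg·m²·s⁻³·A⁻¹.
So V² = kg²·m⁴·s⁻⁶·A⁻².
Wb = kg·m²·s⁻²·A⁻¹.
Combining: Gy²·Ω·s⁻¹·V²·Wb = (m⁴·s⁻⁴) · (kg·m²·s⁻³·A⁻²) · s⁻¹ · (kg²·m⁴·s⁻⁶·A⁻²) · (kg·m²·s⁻²·A⁻¹) = kg⁴·m¹²·s⁻¹⁶·A⁻⁵.
The exponent of A is -5.

-5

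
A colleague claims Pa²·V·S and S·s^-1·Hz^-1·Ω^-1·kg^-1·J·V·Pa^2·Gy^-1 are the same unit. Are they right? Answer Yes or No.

No

Left side:
  Pa = N/m² (pressure = force per area),
      = kg·m⁻¹·s⁻².
  So Pa² = kg²·m⁻²·s⁻⁴.
  V = W/A (potential = power per current),
      = kg·m²·s⁻³·A⁻¹.
  S = 1/Ω (conductance is reciprocal resistance),
      = kg⁻¹·m⁻²·s³·A².
  Combining: Pa²·V·S = (kg²·m⁻²·s⁻⁴) · (kg·m²·s⁻³·A⁻¹) · (kg⁻¹·m⁻²·s³·A²) = kg²·m⁻²·s⁻⁴·A.
Right side:
  S = kg⁻¹·m⁻²·s³·A².
  Hz = s⁻¹.
  So Hz⁻¹ = s.
  Ω = kg·m²·s⁻³·A⁻².
  So Ω⁻¹ = kg⁻¹·m⁻²·s³·A².
  J = kg·m²·s⁻².
  V = kg·m²·s⁻³·A⁻¹.
  Pa = kg·m⁻¹·s⁻².
  So Pa² = kg²·m⁻²·s⁻⁴.
  Gy = m²·s⁻².
  So Gy⁻¹ = m⁻²·s².
  Combining: S·s⁻¹·Hz⁻¹·Ω⁻¹·kg⁻¹·J·V·Pa²·Gy⁻¹ = (kg⁻¹·m⁻²·s³·A²) · s⁻¹ · s · (kg⁻¹·m⁻²·s³·A²) · kg⁻¹ · (kg·m²·s⁻²) · (kg·m²·s⁻³·A⁻¹) · (kg²·m⁻²·s⁻⁴) · (m⁻²·s²) = kg·m⁻⁴·s⁻¹·A³.
Left is kg²·m⁻²·s⁻⁴·A; right is kg·m⁻⁴·s⁻¹·A³ — different.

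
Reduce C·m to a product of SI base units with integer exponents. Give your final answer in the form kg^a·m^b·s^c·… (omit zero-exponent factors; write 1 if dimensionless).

C = s·A.
Combining: C·m = (s·A) · m = m·s·A.

m·s·A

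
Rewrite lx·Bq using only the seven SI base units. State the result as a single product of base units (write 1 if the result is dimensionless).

lx = m⁻²·cd.
Bq = s⁻¹.
Combining: lx·Bq = (m⁻²·cd) · s⁻¹ = m⁻²·s⁻¹·cd.

m⁻²·s⁻¹·cd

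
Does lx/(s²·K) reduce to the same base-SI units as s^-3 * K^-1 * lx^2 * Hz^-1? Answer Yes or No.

Left side:
  lx = lm/m² (illuminance = luminous flux per area),
      = m⁻²·cd.
  Combining: s⁻²·K⁻¹·lx = s⁻² · K⁻¹ · (m⁻²·cd) = m⁻²·s⁻²·K⁻¹·cd.
Right side:
  lx = lm/m² (illuminance = luminous flux per area),
      = m⁻²·cd.
  So lx² = m⁻⁴·cd².
  Hz = 1/s = s⁻¹ (frequency is cycles per second).
  So Hz⁻¹ = s.
  Combining: s⁻³·K⁻¹·lx²·Hz⁻¹ = s⁻³ · K⁻¹ · (m⁻⁴·cd²) · s = m⁻⁴·s⁻²·K⁻¹·cd².
Left is m⁻²·s⁻²·K⁻¹·cd; right is m⁻⁴·s⁻²·K⁻¹·cd² — different.

No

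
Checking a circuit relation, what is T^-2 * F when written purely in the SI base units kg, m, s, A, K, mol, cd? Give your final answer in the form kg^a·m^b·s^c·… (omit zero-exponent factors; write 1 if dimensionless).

kg⁻³·m⁻²·s⁸·A⁴

T = kg·s⁻²·A⁻¹.
So T⁻² = kg⁻²·s⁴·A².
F = kg⁻¹·m⁻²·s⁴·A².
Combining: T⁻²·F = (kg⁻²·s⁴·A²) · (kg⁻¹·m⁻²·s⁴·A²) = kg⁻³·m⁻²·s⁸·A⁴.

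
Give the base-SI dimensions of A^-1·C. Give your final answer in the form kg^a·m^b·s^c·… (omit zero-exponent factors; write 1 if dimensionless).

C = s·A.
Combining: A⁻¹·C = A⁻¹ · (s·A) = s.

s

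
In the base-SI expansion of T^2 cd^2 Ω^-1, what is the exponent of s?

-1

T = Wb/m² (flux density = flux per area),
    = kg·s⁻²·A⁻¹.
So T² = kg²·s⁻⁴·A⁻².
Ω = V/A (resistance = voltage per current),
    = kg·m²·s⁻³·A⁻².
So Ω⁻¹ = kg⁻¹·m⁻²·s³·A².
Combining: T²·cd²·Ω⁻¹ = (kg²·s⁻⁴·A⁻²) · cd² · (kg⁻¹·m⁻²·s³·A²) = kg·m⁻²·s⁻¹·cd².
The exponent of s is -1.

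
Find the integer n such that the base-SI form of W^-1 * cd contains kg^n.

-1

W = J/s (power = energy per time),
    = kg·m²·s⁻³.
So W⁻¹ = kg⁻¹·m⁻²·s³.
Combining: W⁻¹·cd = (kg⁻¹·m⁻²·s³) · cd = kg⁻¹·m⁻²·s³·cd.
The exponent of kg is -1.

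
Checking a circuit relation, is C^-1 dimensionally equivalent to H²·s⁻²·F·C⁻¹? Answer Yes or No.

No

Left side:
  C = s·A.
  So C⁻¹ = s⁻¹·A⁻¹.
Right side:
  H = kg·m²·s⁻²·A⁻².
  So H² = kg²·m⁴·s⁻⁴·A⁻⁴.
  F = kg⁻¹·m⁻²·s⁴·A².
  C = s·A.
  So C⁻¹ = s⁻¹·A⁻¹.
  Combining: H²·s⁻²·F·C⁻¹ = (kg²·m⁴·s⁻⁴·A⁻⁴) · s⁻² · (kg⁻¹·m⁻²·s⁴·A²) · (s⁻¹·A⁻¹) = kg·m²·s⁻³·A⁻³.
Left is s⁻¹·A⁻¹; right is kg·m²·s⁻³·A⁻³ — different.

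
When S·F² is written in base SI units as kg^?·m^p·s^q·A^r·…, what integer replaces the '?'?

S = kg⁻¹·m⁻²·s³·A².
F = kg⁻¹·m⁻²·s⁴·A².
So F² = kg⁻²·m⁻⁴·s⁸·A⁴.
Combining: S·F² = (kg⁻¹·m⁻²·s³·A²) · (kg⁻²·m⁻⁴·s⁸·A⁴) = kg⁻³·m⁻⁶·s¹¹·A⁶.
The exponent of kg is -3.

-3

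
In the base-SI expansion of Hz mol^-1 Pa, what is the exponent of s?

-3

Hz = s⁻¹.
Pa = kg·m⁻¹·s⁻².
Combining: Hz·mol⁻¹·Pa = s⁻¹ · mol⁻¹ · (kg·m⁻¹·s⁻²) = kg·m⁻¹·s⁻³·mol⁻¹.
The exponent of s is -3.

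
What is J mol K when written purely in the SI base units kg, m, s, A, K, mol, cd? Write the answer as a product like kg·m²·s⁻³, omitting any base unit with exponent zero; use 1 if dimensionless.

kg·m²·s⁻²·K·mol

J = N·m (work = force × distance),
    = kg·m²·s⁻².
Combining: J·mol·K = (kg·m²·s⁻²) · mol · K = kg·m²·s⁻²·K·mol.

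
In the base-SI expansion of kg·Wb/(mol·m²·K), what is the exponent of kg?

Wb = kg·m²·s⁻²·A⁻¹.
Combining: kg·mol⁻¹·m⁻²·Wb·K⁻¹ = kg · mol⁻¹ · m⁻² · (kg·m²·s⁻²·A⁻¹) · K⁻¹ = kg²·s⁻²·A⁻¹·K⁻¹·mol⁻¹.
The exponent of kg is 2.

2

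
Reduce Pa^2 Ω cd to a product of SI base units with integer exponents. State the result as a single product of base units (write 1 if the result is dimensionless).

kg³·s⁻⁷·A⁻²·cd

Pa = N/m² (pressure = force per area),
    = kg·m⁻¹·s⁻².
So Pa² = kg²·m⁻²·s⁻⁴.
Ω = V/A (resistance = voltage per current),
    = kg·m²·s⁻³·A⁻².
Combining: Pa²·Ω·cd = (kg²·m⁻²·s⁻⁴) · (kg·m²·s⁻³·A⁻²) · cd = kg³·s⁻⁷·A⁻²·cd.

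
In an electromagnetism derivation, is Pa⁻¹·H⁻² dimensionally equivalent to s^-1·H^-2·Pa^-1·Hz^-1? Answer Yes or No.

Yes

Left side:
  Pa = kg·m⁻¹·s⁻².
  So Pa⁻¹ = kg⁻¹·m·s².
  H = kg·m²·s⁻²·A⁻².
  So H⁻² = kg⁻²·m⁻⁴·s⁴·A⁴.
  Combining: Pa⁻¹·H⁻² = (kg⁻¹·m·s²) · (kg⁻²·m⁻⁴·s⁴·A⁴) = kg⁻³·m⁻³·s⁶·A⁴.
Right side:
  H = Wb/A (inductance = flux per current),
      = kg·m²·s⁻²·A⁻².
  So H⁻² = kg⁻²·m⁻⁴·s⁴·A⁴.
  Pa = N/m² (pressure = force per area),
      = kg·m⁻¹·s⁻².
  So Pa⁻¹ = kg⁻¹·m·s².
  Hz = 1/s = s⁻¹ (frequency is cycles per second).
  So Hz⁻¹ = s.
  Combining: s⁻¹·H⁻²·Pa⁻¹·Hz⁻¹ = s⁻¹ · (kg⁻²·m⁻⁴·s⁴·A⁴) · (kg⁻¹·m·s²) · s = kg⁻³·m⁻³·s⁶·A⁴.
Both reduce to kg⁻³·m⁻³·s⁶·A⁴.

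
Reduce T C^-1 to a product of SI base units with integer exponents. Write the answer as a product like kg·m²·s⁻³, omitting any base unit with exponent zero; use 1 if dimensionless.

T = Wb/m² (flux density = flux per area),
    = kg·s⁻²·A⁻¹.
C = A·s = s·A (charge = current × time).
So C⁻¹ = s⁻¹·A⁻¹.
Combining: T·C⁻¹ = (kg·s⁻²·A⁻¹) · (s⁻¹·A⁻¹) = kg·s⁻³·A⁻².

kg·s⁻³·A⁻²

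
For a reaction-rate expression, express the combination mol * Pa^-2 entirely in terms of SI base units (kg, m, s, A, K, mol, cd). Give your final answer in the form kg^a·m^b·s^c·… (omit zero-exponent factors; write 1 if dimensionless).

Pa = kg·m⁻¹·s⁻².
So Pa⁻² = kg⁻²·m²·s⁴.
Combining: mol·Pa⁻² = mol · (kg⁻²·m²·s⁴) = kg⁻²·m²·s⁴·mol.

kg⁻²·m²·s⁴·mol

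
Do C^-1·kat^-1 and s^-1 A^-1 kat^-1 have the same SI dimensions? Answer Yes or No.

Left side:
  C = A·s = s·A (charge = current × time).
  So C⁻¹ = s⁻¹·A⁻¹.
  kat = mol/s = s⁻¹·mol (catalytic activity).
  So kat⁻¹ = s·mol⁻¹.
  Combining: C⁻¹·kat⁻¹ = (s⁻¹·A⁻¹) · (s·mol⁻¹) = A⁻¹·mol⁻¹.
Right side:
  kat = s⁻¹·mol.
  So kat⁻¹ = s·mol⁻¹.
  Combining: s⁻¹·A⁻¹·kat⁻¹ = s⁻¹ · A⁻¹ · (s·mol⁻¹) = A⁻¹·mol⁻¹.
Both reduce to A⁻¹·mol⁻¹.

Yes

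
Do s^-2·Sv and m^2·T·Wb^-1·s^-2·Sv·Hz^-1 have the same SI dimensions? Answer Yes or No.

No

Left side:
  Sv = J/kg (equivalent dose = energy per mass),
      = m²·s⁻².
  Combining: s⁻²·Sv = s⁻² · (m²·s⁻²) = m²·s⁻⁴.
Right side:
  T = kg·s⁻²·A⁻¹.
  Wb = kg·m²·s⁻²·A⁻¹.
  So Wb⁻¹ = kg⁻¹·m⁻²·s²·A.
  Sv = m²·s⁻².
  Hz = s⁻¹.
  So Hz⁻¹ = s.
  Combining: m²·T·Wb⁻¹·s⁻²·Sv·Hz⁻¹ = m² · (kg·s⁻²·A⁻¹) · (kg⁻¹·m⁻²·s²·A) · s⁻² · (m²·s⁻²) · s = m²·s⁻³.
Left is m²·s⁻⁴; right is m²·s⁻³ — different.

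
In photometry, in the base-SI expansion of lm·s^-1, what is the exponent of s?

lm = cd.
Combining: lm·s⁻¹ = cd · s⁻¹ = s⁻¹·cd.
The exponent of s is -1.

-1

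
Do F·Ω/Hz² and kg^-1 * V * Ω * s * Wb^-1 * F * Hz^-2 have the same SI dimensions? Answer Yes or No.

No

Left side:
  F = C/V (capacitance = charge per voltage),
      = A·s/(kg·m²·s⁻³·A⁻¹) (substituting C and V),
      = kg⁻¹·m⁻²·s⁴·A².
  Hz = 1/s = s⁻¹ (frequency is cycles per second).
  So Hz⁻² = s².
  Ω = V/A (resistance = voltage per current),
      = kg·m²·s⁻³·A⁻².
  Combining: F·Hz⁻²·Ω = (kg⁻¹·m⁻²·s⁴·A²) · s² · (kg·m²·s⁻³·A⁻²) = s³.
Right side:
  V = kg·m²·s⁻³·A⁻¹.
  Ω = kg·m²·s⁻³·A⁻².
  Wb = kg·m²·s⁻²·A⁻¹.
  So Wb⁻¹ = kg⁻¹·m⁻²·s²·A.
  F = kg⁻¹·m⁻²·s⁴·A².
  Hz = s⁻¹.
  So Hz⁻² = s².
  Combining: kg⁻¹·V·Ω·s·Wb⁻¹·F·Hz⁻² = kg⁻¹ · (kg·m²·s⁻³·A⁻¹) · (kg·m²·s⁻³·A⁻²) · s · (kg⁻¹·m⁻²·s²·A) · (kg⁻¹·m⁻²·s⁴·A²) · s² = kg⁻¹·s³.
Left is s³; right is kg⁻¹·s³ — different.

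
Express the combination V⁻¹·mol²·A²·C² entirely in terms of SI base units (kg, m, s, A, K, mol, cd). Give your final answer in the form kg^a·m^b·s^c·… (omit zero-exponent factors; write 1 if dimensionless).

kg⁻¹·m⁻²·s⁵·A⁵·mol²

V = kg·m²·s⁻³·A⁻¹.
So V⁻¹ = kg⁻¹·m⁻²·s³·A.
C = s·A.
So C² = s²·A².
Combining: V⁻¹·mol²·A²·C² = (kg⁻¹·m⁻²·s³·A) · mol² · A² · (s²·A²) = kg⁻¹·m⁻²·s⁵·A⁵·mol².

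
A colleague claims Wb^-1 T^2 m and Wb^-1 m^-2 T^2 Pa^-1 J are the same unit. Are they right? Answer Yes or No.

Yes

Left side:
  Wb = V·s (flux: a volt is a weber per second),
      = kg·m²·s⁻²·A⁻¹.
  So Wb⁻¹ = kg⁻¹·m⁻²·s²·A.
  T = Wb/m² (flux density = flux per area),
      = kg·s⁻²·A⁻¹.
  So T² = kg²·s⁻⁴·A⁻².
  Combining: Wb⁻¹·T²·m = (kg⁻¹·m⁻²·s²·A) · (kg²·s⁻⁴·A⁻²) · m = kg·m⁻¹·s⁻²·A⁻¹.
Right side:
  Wb = kg·m²·s⁻²·A⁻¹.
  So Wb⁻¹ = kg⁻¹·m⁻²·s²·A.
  T = kg·s⁻²·A⁻¹.
  So T² = kg²·s⁻⁴·A⁻².
  Pa = kg·m⁻¹·s⁻².
  So Pa⁻¹ = kg⁻¹·m·s².
  J = kg·m²·s⁻².
  Combining: Wb⁻¹·m⁻²·T²·Pa⁻¹·J = (kg⁻¹·m⁻²·s²·A) · m⁻² · (kg²·s⁻⁴·A⁻²) · (kg⁻¹·m·s²) · (kg·m²·s⁻²) = kg·m⁻¹·s⁻²·A⁻¹.
Both reduce to kg·m⁻¹·s⁻²·A⁻¹.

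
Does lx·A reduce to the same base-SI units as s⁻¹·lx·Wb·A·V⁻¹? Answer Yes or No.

Yes

Left side:
  lx = lm/m² (illuminance = luminous flux per area),
      = m⁻²·cd.
  Combining: lx·A = (m⁻²·cd) · A = m⁻²·A·cd.
Right side:
  lx = m⁻²·cd.
  Wb = kg·m²·s⁻²·A⁻¹.
  V = kg·m²·s⁻³·A⁻¹.
  So V⁻¹ = kg⁻¹·m⁻²·s³·A.
  Combining: s⁻¹·lx·Wb·A·V⁻¹ = s⁻¹ · (m⁻²·cd) · (kg·m²·s⁻²·A⁻¹) · A · (kg⁻¹·m⁻²·s³·A) = m⁻²·A·cd.
Both reduce to m⁻²·A·cd.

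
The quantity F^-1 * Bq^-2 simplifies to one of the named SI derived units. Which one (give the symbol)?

H

F = C/V (capacitance = charge per voltage),
    = A·s/(kg·m²·s⁻³·A⁻¹) (substituting C and V),
    = kg⁻¹·m⁻²·s⁴·A².
So F⁻¹ = kg·m²·s⁻⁴·A⁻².
Bq = 1/s = s⁻¹ (activity is decays per second).
So Bq⁻² = s².
Combining: F⁻¹·Bq⁻² = (kg·m²·s⁻⁴·A⁻²) · s² = kg·m²·s⁻²·A⁻².
kg·m²·s⁻²·A⁻² is the base-SI form of the henry.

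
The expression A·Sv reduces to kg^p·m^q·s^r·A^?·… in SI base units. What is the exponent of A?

1

Sv = m²·s⁻².
Combining: A·Sv = A · (m²·s⁻²) = m²·s⁻²·A.
The exponent of A is 1.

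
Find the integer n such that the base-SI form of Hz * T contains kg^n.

1

Hz = 1/s = s⁻¹ (frequency is cycles per second).
T = Wb/m² (flux density = flux per area),
    = kg·s⁻²·A⁻¹.
Combining: Hz·T = s⁻¹ · (kg·s⁻²·A⁻¹) = kg·s⁻³·A⁻¹.
The exponent of kg is 1.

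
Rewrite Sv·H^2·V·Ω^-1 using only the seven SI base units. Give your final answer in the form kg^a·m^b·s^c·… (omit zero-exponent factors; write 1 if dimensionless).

Sv = m²·s⁻².
H = kg·m²·s⁻²·A⁻².
So H² = kg²·m⁴·s⁻⁴·A⁻⁴.
V = kg·m²·s⁻³·A⁻¹.
Ω = kg·m²·s⁻³·A⁻².
So Ω⁻¹ = kg⁻¹·m⁻²·s³·A².
Combining: Sv·H²·V·Ω⁻¹ = (m²·s⁻²) · (kg²·m⁴·s⁻⁴·A⁻⁴) · (kg·m²·s⁻³·A⁻¹) · (kg⁻¹·m⁻²·s³·A²) = kg²·m⁶·s⁻⁶·A⁻³.

kg²·m⁶·s⁻⁶·A⁻³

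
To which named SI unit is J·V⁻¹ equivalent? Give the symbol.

C

J = N·m (work = force × distance),
    = kg·m²·s⁻².
V = W/A (potential = power per current),
    = kg·m²·s⁻³·A⁻¹.
So V⁻¹ = kg⁻¹·m⁻²·s³·A.
Combining: J·V⁻¹ = (kg·m²·s⁻²) · (kg⁻¹·m⁻²·s³·A) = s·A.
s·A is the base-SI form of the coulomb.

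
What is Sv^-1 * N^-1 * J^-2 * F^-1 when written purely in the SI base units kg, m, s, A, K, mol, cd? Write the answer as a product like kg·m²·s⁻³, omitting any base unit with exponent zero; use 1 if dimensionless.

Sv = J/kg (equivalent dose = energy per mass),
    = m²·s⁻².
So Sv⁻¹ = m⁻²·s².
N = kg·m/s² = kg·m·s⁻² (force = mass × acceleration).
So N⁻¹ = kg⁻¹·m⁻¹·s².
J = N·m (work = force × distance),
    = kg·m²·s⁻².
So J⁻² = kg⁻²·m⁻⁴·s⁴.
F = C/V (capacitance = charge per voltage),
    = A·s/(kg·m²·s⁻³·A⁻¹) (substituting C and V),
    = kg⁻¹·m⁻²·s⁴·A².
So F⁻¹ = kg·m²·s⁻⁴·A⁻².
Combining: Sv⁻¹·N⁻¹·J⁻²·F⁻¹ = (m⁻²·s²) · (kg⁻¹·m⁻¹·s²) · (kg⁻²·m⁻⁴·s⁴) · (kg·m²·s⁻⁴·A⁻²) = kg⁻²·m⁻⁵·s⁴·A⁻².

kg⁻²·m⁻⁵·s⁴·A⁻²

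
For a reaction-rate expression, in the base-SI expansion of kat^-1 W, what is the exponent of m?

kat = mol/s = s⁻¹·mol (catalytic activity).
So kat⁻¹ = s·mol⁻¹.
W = J/s (power = energy per time),
    = kg·m²·s⁻³.
Combining: kat⁻¹·W = (s·mol⁻¹) · (kg·m²·s⁻³) = kg·m²·s⁻²·mol⁻¹.
The exponent of m is 2.

2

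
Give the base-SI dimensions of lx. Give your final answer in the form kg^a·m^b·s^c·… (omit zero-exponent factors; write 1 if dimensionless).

m⁻²·cd

lx = lm/m² (illuminance = luminous flux per area),
    = m⁻²·cd.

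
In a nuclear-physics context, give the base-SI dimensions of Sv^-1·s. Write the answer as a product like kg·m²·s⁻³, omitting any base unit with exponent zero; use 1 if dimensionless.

Sv = J/kg (equivalent dose = energy per mass),
    = m²·s⁻².
So Sv⁻¹ = m⁻²·s².
Combining: Sv⁻¹·s = (m⁻²·s²) · s = m⁻²·s³.

m⁻²·s³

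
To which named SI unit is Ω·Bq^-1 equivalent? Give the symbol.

H

Ω = V/A (resistance = voltage per current),
    = kg·m²·s⁻³·A⁻².
Bq = 1/s = s⁻¹ (activity is decays per second).
So Bq⁻¹ = s.
Combining: Ω·Bq⁻¹ = (kg·m²·s⁻³·A⁻²) · s = kg·m²·s⁻²·A⁻².
kg·m²·s⁻²·A⁻² is the base-SI form of the henry.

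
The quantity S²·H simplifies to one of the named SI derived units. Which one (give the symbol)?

S = kg⁻¹·m⁻²·s³·A².
So S² = kg⁻²·m⁻⁴·s⁶·A⁴.
H = kg·m²·s⁻²·A⁻².
Combining: S²·H = (kg⁻²·m⁻⁴·s⁶·A⁴) · (kg·m²·s⁻²·A⁻²) = kg⁻¹·m⁻²·s⁴·A².
kg⁻¹·m⁻²·s⁴·A² is the base-SI form of the farad.

F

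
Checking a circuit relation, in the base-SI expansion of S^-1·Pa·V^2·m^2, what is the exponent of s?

S = 1/Ω (conductance is reciprocal resistance),
    = kg⁻¹·m⁻²·s³·A².
So S⁻¹ = kg·m²·s⁻³·A⁻².
Pa = N/m² (pressure = force per area),
    = kg·m⁻¹·s⁻².
V = W/A (potential = power per current),
    = kg·m²·s⁻³·A⁻¹.
So V² = kg²·m⁴·s⁻⁶·A⁻².
Combining: S⁻¹·Pa·V²·m² = (kg·m²·s⁻³·A⁻²) · (kg·m⁻¹·s⁻²) · (kg²·m⁴·s⁻⁶·A⁻²) · m² = kg⁴·m⁷·s⁻¹¹·A⁻⁴.
The exponent of s is -11.

-11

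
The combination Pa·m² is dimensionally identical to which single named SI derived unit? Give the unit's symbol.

N

Pa = N/m² (pressure = force per area),
    = kg·m⁻¹·s⁻².
Combining: Pa·m² = (kg·m⁻¹·s⁻²) · m² = kg·m·s⁻².
kg·m·s⁻² is the base-SI form of the newton.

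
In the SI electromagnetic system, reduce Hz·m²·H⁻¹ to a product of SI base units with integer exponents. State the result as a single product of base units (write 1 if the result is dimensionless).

Hz = 1/s = s⁻¹ (frequency is cycles per second).
H = Wb/A (inductance = flux per current),
    = kg·m²·s⁻²·A⁻².
So H⁻¹ = kg⁻¹·m⁻²·s²·A².
Combining: Hz·m²·H⁻¹ = s⁻¹ · m² · (kg⁻¹·m⁻²·s²·A²) = kg⁻¹·s·A².

kg⁻¹·s·A²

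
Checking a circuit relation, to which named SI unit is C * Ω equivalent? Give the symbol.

Wb

C = A·s = s·A (charge = current × time).
Ω = V/A (resistance = voltage per current),
    = kg·m²·s⁻³·A⁻².
Combining: C·Ω = (s·A) · (kg·m²·s⁻³·A⁻²) = kg·m²·s⁻²·A⁻¹.
kg·m²·s⁻²·A⁻¹ is the base-SI form of the weber.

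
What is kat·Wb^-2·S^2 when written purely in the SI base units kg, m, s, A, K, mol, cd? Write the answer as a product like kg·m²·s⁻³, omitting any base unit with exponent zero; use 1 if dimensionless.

kat = mol/s = s⁻¹·mol (catalytic activity).
Wb = V·s (flux: a volt is a weber per second),
    = kg·m²·s⁻²·A⁻¹.
So Wb⁻² = kg⁻²·m⁻⁴·s⁴·A².
S = 1/Ω (conductance is reciprocal resistance),
    = kg⁻¹·m⁻²·s³·A².
So S² = kg⁻²·m⁻⁴·s⁶·A⁴.
Combining: kat·Wb⁻²·S² = (s⁻¹·mol) · (kg⁻²·m⁻⁴·s⁴·A²) · (kg⁻²·m⁻⁴·s⁶·A⁴) = kg⁻⁴·m⁻⁸·s⁹·A⁶·mol.

kg⁻⁴·m⁻⁸·s⁹·A⁶·mol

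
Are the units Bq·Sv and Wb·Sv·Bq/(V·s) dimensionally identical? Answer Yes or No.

Left side:
  Bq = 1/s = s⁻¹ (activity is decays per second).
  Sv = J/kg (equivalent dose = energy per mass),
      = m²·s⁻².
  Combining: Bq·Sv = s⁻¹ · (m²·s⁻²) = m²·s⁻³.
Right side:
  Wb = kg·m²·s⁻²·A⁻¹.
  Sv = m²·s⁻².
  Bq = s⁻¹.
  V = kg·m²·s⁻³·A⁻¹.
  So V⁻¹ = kg⁻¹·m⁻²·s³·A.
  Combining: Wb·Sv·Bq·V⁻¹·s⁻¹ = (kg·m²·s⁻²·A⁻¹) · (m²·s⁻²) · s⁻¹ · (kg⁻¹·m⁻²·s³·A) · s⁻¹ = m²·s⁻³.
Both reduce to m²·s⁻³.

Yes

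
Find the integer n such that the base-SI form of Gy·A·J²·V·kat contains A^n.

Gy = m²·s⁻².
J = kg·m²·s⁻².
So J² = kg²·m⁴·s⁻⁴.
V = kg·m²·s⁻³·A⁻¹.
kat = s⁻¹·mol.
Combining: Gy·A·J²·V·kat = (m²·s⁻²) · A · (kg²·m⁴·s⁻⁴) · (kg·m²·s⁻³·A⁻¹) · (s⁻¹·mol) = kg³·m⁸·s⁻¹⁰·mol.
The exponent of A is 0.

0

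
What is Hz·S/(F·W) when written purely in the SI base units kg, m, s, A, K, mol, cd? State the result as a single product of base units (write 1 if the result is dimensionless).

kg⁻¹·m⁻²·s

F = C/V (capacitance = charge per voltage),
    = A·s/(kg·m²·s⁻³·A⁻¹) (substituting C and V),
    = kg⁻¹·m⁻²·s⁴·A².
So F⁻¹ = kg·m²·s⁻⁴·A⁻².
Hz = 1/s = s⁻¹ (frequency is cycles per second).
S = 1/Ω (conductance is reciprocal resistance),
    = kg⁻¹·m⁻²·s³·A².
W = J/s (power = energy per time),
    = kg·m²·s⁻³.
So W⁻¹ = kg⁻¹·m⁻²·s³.
Combining: F⁻¹·Hz·S·W⁻¹ = (kg·m²·s⁻⁴·A⁻²) · s⁻¹ · (kg⁻¹·m⁻²·s³·A²) · (kg⁻¹·m⁻²·s³) = kg⁻¹·m⁻²·s.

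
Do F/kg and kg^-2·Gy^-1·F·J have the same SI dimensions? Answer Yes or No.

Yes

Left side:
  F = C/V (capacitance = charge per voltage),
      = A·s/(kg·m²·s⁻³·A⁻¹) (substituting C and V),
      = kg⁻¹·m⁻²·s⁴·A².
  Combining: F·kg⁻¹ = (kg⁻¹·m⁻²·s⁴·A²) · kg⁻¹ = kg⁻²·m⁻²·s⁴·A².
Right side:
  Gy = J/kg (absorbed dose = energy per mass),
      = m²·s⁻².
  So Gy⁻¹ = m⁻²·s².
  F = C/V (capacitance = charge per voltage),
      = A·s/(kg·m²·s⁻³·A⁻¹) (substituting C and V),
      = kg⁻¹·m⁻²·s⁴·A².
  J = N·m (work = force × distance),
      = kg·m²·s⁻².
  Combining: kg⁻²·Gy⁻¹·F·J = kg⁻² · (m⁻²·s²) · (kg⁻¹·m⁻²·s⁴·A²) · (kg·m²·s⁻²) = kg⁻²·m⁻²·s⁴·A².
Both reduce to kg⁻²·m⁻²·s⁴·A².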